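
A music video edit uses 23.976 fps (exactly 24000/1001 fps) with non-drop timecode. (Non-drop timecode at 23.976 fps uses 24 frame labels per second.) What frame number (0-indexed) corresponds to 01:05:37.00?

Total seconds to the label: (1 × 3600 + 5 × 60 + 37) = 3937.
Frame index = 3937 × 24 + 0 = 94488.

frame 94488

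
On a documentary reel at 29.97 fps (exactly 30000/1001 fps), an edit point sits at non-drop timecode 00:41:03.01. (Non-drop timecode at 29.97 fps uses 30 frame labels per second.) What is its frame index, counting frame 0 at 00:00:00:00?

Total seconds to the label: (0 × 3600 + 41 × 60 + 3) = 2463.
Frame index = 2463 × 30 + 1 = 73891.

frame 73891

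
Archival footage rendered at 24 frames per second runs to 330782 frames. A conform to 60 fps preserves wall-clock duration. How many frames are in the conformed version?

826955 frames

Target frames = source frames × (target rate / source rate) = 330782 × (60)/(24) = 330782 × 5/2 = 826955.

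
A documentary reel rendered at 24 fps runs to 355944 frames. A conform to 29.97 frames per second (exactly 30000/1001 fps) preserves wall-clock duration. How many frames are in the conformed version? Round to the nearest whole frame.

Frames at target rate = 355944 × (30000/1001) / (24) = 444930000/1001 ≈ 444485.514.
Nearest whole frame: 444486.

444486 frames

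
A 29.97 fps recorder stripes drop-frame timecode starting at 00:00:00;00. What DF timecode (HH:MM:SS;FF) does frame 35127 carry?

Ten DF minutes hold 17982 frames, so frame 35127 lies in block 1 (frames 17982–35963) with 17145 frames into that block.
The block's first minute is 1800 frames and the rest 1798 each; 17145 frames reaches minute 9, so 1 × 18 + 9 × 2 = 36 labels have been skipped so far.
Adding those back, label number 35127 + 36 = 35163 at 30 labels/s is 1172 s + 3 f = 0 h 19 min 32 s frame 3, i.e. 00:19:32;03.

00:19:32;03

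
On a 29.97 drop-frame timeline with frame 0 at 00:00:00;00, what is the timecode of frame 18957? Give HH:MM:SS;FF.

00:10:32;15

Each 10-minute DF block holds 10 × 60 × 30 − 9 × 2 = 17982 frames. 18957 ÷ 17982 → 1 full block, remainder 975.
Within the partial block the first minute is 1800 frames and each further minute 1798, so 0 further minute boundaries passed. Total skipped labels = 18 × 1 + 2 × 0 = 18.
Non-drop label index = 18957 + 18 = 18975; at 30 labels/s that is 00:10:32:15, i.e. DF 00:10:32;15.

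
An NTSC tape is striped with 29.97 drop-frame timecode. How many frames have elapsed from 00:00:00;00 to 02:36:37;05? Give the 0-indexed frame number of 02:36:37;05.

281633

As if non-drop at 30 labels/s: (2 × 3600 + 36 × 60 + 37) × 30 + 5 = 281915.
Minute boundaries passed: 156; those not divisible by 10: 156 − 15 = 141; dropped labels = 2 × 141 = 282.
Actual frame index = 281915 − 282 = 281633.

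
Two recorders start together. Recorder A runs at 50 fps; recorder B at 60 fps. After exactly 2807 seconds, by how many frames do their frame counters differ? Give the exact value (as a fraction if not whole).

A emits 50 × 2807 = 140350 frames; B emits 60 × 2807 = 168420.
Difference = 28070 frames; B is ahead of A.

28070 frames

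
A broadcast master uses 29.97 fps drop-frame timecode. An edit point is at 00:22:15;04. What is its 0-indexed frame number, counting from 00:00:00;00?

40014

Complete 10-minute blocks: 2, each 17982 frames → 35964.
Remaining 2 whole minutes in the current block: 1800 + 1 × 1798 = 3598 frames.
Within the current minute: 15 × 30 + 4 − 2 = 452 (labels ;00/;01 skipped at this minute). Total = 35964 + 3598 + 452 = 40014.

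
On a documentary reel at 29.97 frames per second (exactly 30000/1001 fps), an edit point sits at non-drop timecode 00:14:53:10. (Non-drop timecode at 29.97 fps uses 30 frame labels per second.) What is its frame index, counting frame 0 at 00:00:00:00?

Total seconds to the label: (0 × 3600 + 14 × 60 + 53) = 893.
Frame index = 893 × 30 + 10 = 26800.

26800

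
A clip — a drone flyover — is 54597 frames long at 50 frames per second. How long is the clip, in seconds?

1091.94 seconds

Running time = 54597 / (50) = 1091.94 s.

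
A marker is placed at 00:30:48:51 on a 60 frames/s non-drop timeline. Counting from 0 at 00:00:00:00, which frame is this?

110931

Total seconds to the label: (0 × 3600 + 30 × 60 + 48) = 1848.
Frame index = 1848 × 60 + 51 = 110931.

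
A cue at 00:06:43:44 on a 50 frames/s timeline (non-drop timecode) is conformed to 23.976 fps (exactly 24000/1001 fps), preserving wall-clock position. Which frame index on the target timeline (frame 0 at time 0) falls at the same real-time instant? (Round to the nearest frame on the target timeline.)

frame 9683

Source frame index: (0×3600 + 6×60 + 43) × 50 + 44 = 20194.
Real time: 20194 / (50) = 10097/25 s.
Target frame: (10097/25) × (24000/1001) = 9693120/1001 ≈ 9683.437 → 9683.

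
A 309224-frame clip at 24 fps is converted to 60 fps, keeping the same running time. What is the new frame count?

Target frames = source frames × (target rate / source rate) = 309224 × (60)/(24) = 309224 × 5/2 = 773060.

773060 frames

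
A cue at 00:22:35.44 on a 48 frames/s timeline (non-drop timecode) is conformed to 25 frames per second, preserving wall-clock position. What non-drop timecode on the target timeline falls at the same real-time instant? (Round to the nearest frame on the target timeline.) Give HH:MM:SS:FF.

00:22:35:23

Source frame index: (0×3600 + 22×60 + 35) × 48 + 44 = 65084.
Real time: 65084 / (48) = 16271/12 s.
Target frame: (16271/12) × (25) = 406775/12 ≈ 33897.917 → 33898.
At 25 labels/s: frame 33898 → 00:22:35:23.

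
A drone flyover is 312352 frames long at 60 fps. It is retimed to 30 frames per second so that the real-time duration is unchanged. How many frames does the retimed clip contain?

156176 frames

Target frames = source frames × (target rate / source rate) = 312352 × (30)/(60) = 312352 × 1/2 = 156176.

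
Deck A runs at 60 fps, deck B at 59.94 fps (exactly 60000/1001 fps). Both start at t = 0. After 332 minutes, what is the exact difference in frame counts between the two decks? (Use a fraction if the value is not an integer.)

332 min = 19920 s.
A emits 60 × 19920 = 1195200 frames; B emits 60000/1001 × 19920 = 1195200000/1001.
Difference = 1195200/1001 frames (≈ 1194.0060); B is behind A.

1195200/1001 frames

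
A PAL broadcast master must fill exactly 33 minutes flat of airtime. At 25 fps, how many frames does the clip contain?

49500 frames

33 min = 1980 s.
Frames = 1980 × 25 = 49500.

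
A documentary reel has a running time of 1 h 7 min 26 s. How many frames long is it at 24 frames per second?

1 h 7 min 26 s = 4046 s.
Frames = 4046 × 24 = 97104.

97104 frames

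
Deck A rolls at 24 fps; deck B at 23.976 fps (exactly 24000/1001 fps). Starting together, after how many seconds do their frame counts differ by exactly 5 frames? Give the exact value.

The gap grows by |24000/1001 − 24| = 24/1001 frames per second.
Time for a 5-frame gap: 5 ÷ (24/1001) = 5005/24 s.

5005/24 seconds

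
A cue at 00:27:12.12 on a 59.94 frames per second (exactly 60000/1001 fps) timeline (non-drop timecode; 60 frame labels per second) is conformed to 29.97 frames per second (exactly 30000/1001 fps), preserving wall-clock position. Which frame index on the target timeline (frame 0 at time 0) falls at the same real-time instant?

Source frame index: (0×3600 + 27×60 + 12) × 60 + 12 = 97932.
Real time: 97932 / (60000/1001) = 8169161/5000 s.
Target frame: (8169161/5000) × (30000/1001) = 48966.

frame 48966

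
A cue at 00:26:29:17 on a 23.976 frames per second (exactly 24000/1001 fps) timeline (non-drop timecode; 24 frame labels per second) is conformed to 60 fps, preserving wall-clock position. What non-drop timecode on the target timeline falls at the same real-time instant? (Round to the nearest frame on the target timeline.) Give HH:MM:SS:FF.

00:26:31:18

Source frame index: (0×3600 + 26×60 + 29) × 24 + 17 = 38153.
Real time: 38153 / (24000/1001) = 38191153/24000 s.
Target frame: (38191153/24000) × (60) = 38191153/400 ≈ 95477.883 → 95478.
At 60 labels/s: frame 95478 → 00:26:31:18.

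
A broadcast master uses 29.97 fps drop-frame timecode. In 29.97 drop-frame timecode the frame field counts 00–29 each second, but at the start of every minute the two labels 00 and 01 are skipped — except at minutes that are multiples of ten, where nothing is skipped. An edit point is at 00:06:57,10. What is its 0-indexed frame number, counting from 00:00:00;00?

12508

Complete 10-minute blocks: 0, each 17982 frames → 0.
Remaining 6 whole minutes in the current block: 1800 + 5 × 1798 = 10790 frames.
Within the current minute: 57 × 30 + 10 − 2 = 1718 (labels ;00/;01 skipped at this minute). Total = 0 + 10790 + 1718 = 12508.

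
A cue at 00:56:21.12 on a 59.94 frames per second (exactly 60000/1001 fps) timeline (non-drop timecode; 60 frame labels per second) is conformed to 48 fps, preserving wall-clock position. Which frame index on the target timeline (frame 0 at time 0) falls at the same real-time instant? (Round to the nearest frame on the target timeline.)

Source frame index: (0×3600 + 56×60 + 21) × 60 + 12 = 202872.
Real time: 202872 / (60000/1001) = 8461453/2500 s.
Target frame: (8461453/2500) × (48) = 101537436/625 ≈ 162459.898 → 162460.

frame 162460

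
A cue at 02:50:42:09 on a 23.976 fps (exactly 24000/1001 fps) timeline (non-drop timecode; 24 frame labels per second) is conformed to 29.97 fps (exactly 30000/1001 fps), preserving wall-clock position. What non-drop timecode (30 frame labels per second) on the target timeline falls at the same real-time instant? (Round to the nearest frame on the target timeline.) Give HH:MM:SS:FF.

Source frame index: (2×3600 + 50×60 + 42) × 24 + 9 = 245817.
Real time: 245817 / (24000/1001) = 82020939/8000 s.
Target frame: (82020939/8000) × (30000/1001) = 1229085/4 ≈ 307271.250 → 307271.
At 30 labels/s: frame 307271 → 02:50:42:11.

02:50:42:11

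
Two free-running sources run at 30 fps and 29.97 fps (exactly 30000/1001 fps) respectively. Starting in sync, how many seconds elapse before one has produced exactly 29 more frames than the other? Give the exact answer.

The gap grows by |30000/1001 − 30| = 30/1001 frames per second.
Time for a 29-frame gap: 29 ÷ (30/1001) = 29029/30 s.

29029/30 seconds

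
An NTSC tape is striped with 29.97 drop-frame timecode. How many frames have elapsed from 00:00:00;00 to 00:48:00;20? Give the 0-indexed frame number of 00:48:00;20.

Complete 10-minute blocks: 4, each 17982 frames → 71928.
Remaining 8 whole minutes in the current block: 1800 + 7 × 1798 = 14386 frames.
Within the current minute: 0 × 30 + 20 − 2 = 18 (labels ;00/;01 skipped at this minute). Total = 71928 + 14386 + 18 = 86332.

86332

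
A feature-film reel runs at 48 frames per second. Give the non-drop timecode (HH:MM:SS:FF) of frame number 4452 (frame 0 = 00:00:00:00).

4452 ÷ 48 = 92 full seconds, remainder 36 frames.
92 s = 0 h 1 min 32 s.
Timecode: 00:01:32:36.

00:01:32:36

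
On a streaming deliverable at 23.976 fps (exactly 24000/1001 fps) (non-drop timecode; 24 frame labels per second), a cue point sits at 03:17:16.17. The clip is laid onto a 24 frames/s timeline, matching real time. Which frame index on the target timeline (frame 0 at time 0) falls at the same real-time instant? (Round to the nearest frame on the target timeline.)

Source frame index: (3×3600 + 17×60 + 16) × 24 + 17 = 284081.
Real time: 284081 / (24000/1001) = 284365081/24000 s.
Target frame: (284365081/24000) × (24) = 284365081/1000 ≈ 284365.081 → 284365.

frame 284365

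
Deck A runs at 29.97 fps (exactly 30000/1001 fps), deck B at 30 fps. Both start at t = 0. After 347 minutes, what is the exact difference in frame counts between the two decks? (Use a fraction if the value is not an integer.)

624600/1001 frames

347 min = 20820 s.
A emits 30000/1001 × 20820 = 624600000/1001 frames; B emits 30 × 20820 = 624600.
Difference = 624600/1001 frames (≈ 623.9760); B is ahead of A.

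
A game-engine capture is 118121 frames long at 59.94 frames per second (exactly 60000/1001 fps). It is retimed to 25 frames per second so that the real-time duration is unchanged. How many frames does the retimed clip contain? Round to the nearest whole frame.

Frames at target rate = 118121 × (25) / (60000/1001) = 118239121/2400 ≈ 49266.300.
Nearest whole frame: 49266.

49266 frames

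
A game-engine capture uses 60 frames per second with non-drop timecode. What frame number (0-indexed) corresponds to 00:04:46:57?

Total seconds to the label: (0 × 3600 + 4 × 60 + 46) = 286.
Frame index = 286 × 60 + 57 = 17217.

frame 17217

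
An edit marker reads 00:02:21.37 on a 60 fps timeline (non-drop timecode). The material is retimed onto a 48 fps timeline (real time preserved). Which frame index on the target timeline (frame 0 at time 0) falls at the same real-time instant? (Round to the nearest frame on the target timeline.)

Source frame index: (0×3600 + 2×60 + 21) × 60 + 37 = 8497.
Real time: 8497 / (60) = 8497/60 s.
Target frame: (8497/60) × (48) = 33988/5 ≈ 6797.600 → 6798.

frame 6798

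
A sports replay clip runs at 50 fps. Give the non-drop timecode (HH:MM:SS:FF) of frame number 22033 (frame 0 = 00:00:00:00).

00:07:20:33

22033 ÷ 50 = 440 full seconds, remainder 33 frames.
440 s = 0 h 7 min 20 s.
Timecode: 00:07:20:33.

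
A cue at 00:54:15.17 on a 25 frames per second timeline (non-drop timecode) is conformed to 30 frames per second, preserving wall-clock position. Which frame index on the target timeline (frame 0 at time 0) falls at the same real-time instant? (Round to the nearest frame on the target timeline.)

Source frame index: (0×3600 + 54×60 + 15) × 25 + 17 = 81392.
Real time: 81392 / (25) = 81392/25 s.
Target frame: (81392/25) × (30) = 488352/5 ≈ 97670.400 → 97670.

frame 97670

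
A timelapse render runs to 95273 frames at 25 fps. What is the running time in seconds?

3810.92 seconds

Running time = 95273 / (25) = 3810.92 s.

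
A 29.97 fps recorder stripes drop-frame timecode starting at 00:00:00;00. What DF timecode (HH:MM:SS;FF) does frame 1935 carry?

00:01:04;17

Ten DF minutes hold 17982 frames, so frame 1935 lies in block 0 (frames 0–17981) with 1935 frames into that block.
The block's first minute is 1800 frames and the rest 1798 each; 1935 frames reaches minute 1, so 0 × 18 + 1 × 2 = 2 labels have been skipped so far.
Adding those back, label number 1935 + 2 = 1937 at 30 labels/s is 64 s + 17 f = 0 h 1 min 4 s frame 17, i.e. 00:01:04;17.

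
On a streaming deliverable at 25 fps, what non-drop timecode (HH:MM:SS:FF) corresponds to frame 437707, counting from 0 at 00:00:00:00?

437707 ÷ 25 = 17508 full seconds, remainder 7 frames.
17508 s = 4 h 51 min 48 s.
Timecode: 04:51:48:07.

04:51:48:07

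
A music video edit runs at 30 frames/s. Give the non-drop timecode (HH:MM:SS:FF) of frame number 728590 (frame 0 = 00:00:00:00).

06:44:46:10

728590 ÷ 30 = 24286 full seconds, remainder 10 frames.
24286 s = 6 h 44 min 46 s.
Timecode: 06:44:46:10.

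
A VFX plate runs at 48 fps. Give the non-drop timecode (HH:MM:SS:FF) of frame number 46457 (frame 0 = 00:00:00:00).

46457 ÷ 48 = 967 full seconds, remainder 41 frames.
967 s = 0 h 16 min 7 s.
Timecode: 00:16:07:41.

00:16:07:41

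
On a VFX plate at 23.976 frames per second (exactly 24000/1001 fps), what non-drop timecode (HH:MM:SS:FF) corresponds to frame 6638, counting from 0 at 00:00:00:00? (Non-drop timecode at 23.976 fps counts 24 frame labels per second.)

00:04:36:14

6638 ÷ 24 = 276 full seconds, remainder 14 frames.
276 s = 0 h 4 min 36 s.
Timecode: 00:04:36:14.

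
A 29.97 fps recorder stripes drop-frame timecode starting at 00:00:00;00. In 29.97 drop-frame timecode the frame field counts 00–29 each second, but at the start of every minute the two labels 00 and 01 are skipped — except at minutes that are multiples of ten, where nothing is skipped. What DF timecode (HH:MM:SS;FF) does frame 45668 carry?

00:25:23;24

Each 10-minute DF block holds 10 × 60 × 30 − 9 × 2 = 17982 frames. 45668 ÷ 17982 → 2 full blocks, remainder 9704.
Within the partial block the first minute is 1800 frames and each further minute 1798, so 5 further minute boundaries passed. Total skipped labels = 18 × 2 + 2 × 5 = 46.
Non-drop label index = 45668 + 46 = 45714; at 30 labels/s that is 00:25:23:24, i.e. DF 00:25:23;24.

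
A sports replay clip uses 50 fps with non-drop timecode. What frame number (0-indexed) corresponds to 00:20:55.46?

Total seconds to the label: (0 × 3600 + 20 × 60 + 55) = 1255.
Frame index = 1255 × 50 + 46 = 62796.

frame 62796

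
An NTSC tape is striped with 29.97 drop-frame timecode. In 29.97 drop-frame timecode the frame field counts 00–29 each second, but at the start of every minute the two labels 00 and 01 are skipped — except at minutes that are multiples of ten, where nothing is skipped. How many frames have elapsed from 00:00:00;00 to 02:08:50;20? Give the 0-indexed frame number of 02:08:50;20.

231688

As if non-drop at 30 labels/s: (2 × 3600 + 8 × 60 + 50) × 30 + 20 = 231920.
Minute boundaries passed: 128; those not divisible by 10: 128 − 12 = 116; dropped labels = 2 × 116 = 232.
Actual frame index = 231920 − 232 = 231688.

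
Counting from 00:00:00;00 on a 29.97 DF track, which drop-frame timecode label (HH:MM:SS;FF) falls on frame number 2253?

00:01:15;05

Each 10-minute DF block holds 10 × 60 × 30 − 9 × 2 = 17982 frames. 2253 ÷ 17982 → 0 full blocks, remainder 2253.
Within the partial block the first minute is 1800 frames and each further minute 1798, so 1 further minute boundary passed. Total skipped labels = 18 × 0 + 2 × 1 = 2.
Non-drop label index = 2253 + 2 = 2255; at 30 labels/s that is 00:01:15:05, i.e. DF 00:01:15;05.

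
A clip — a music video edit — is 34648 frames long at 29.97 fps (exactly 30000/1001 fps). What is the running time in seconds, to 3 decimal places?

Running time = 34648 × 1001/30000 = 4335331/3750 s ≈ 1156.088 s.

1156.088 seconds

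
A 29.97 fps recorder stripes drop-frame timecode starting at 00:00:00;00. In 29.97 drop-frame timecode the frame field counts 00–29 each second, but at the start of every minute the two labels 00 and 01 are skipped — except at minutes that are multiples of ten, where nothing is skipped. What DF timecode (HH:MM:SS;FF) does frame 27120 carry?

00:15:04;28

Ten DF minutes hold 17982 frames, so frame 27120 lies in block 1 (frames 17982–35963) with 9138 frames into that block.
The block's first minute is 1800 frames and the rest 1798 each; 9138 frames reaches minute 5, so 1 × 18 + 5 × 2 = 28 labels have been skipped so far.
Adding those back, label number 27120 + 28 = 27148 at 30 labels/s is 904 s + 28 f = 0 h 15 min 4 s frame 28, i.e. 00:15:04;28.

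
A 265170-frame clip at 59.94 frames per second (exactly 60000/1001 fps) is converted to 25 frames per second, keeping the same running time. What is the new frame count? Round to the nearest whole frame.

110598 frames

Frames at target rate = 265170 × (25) / (60000/1001) = 8847839/80 ≈ 110597.988.
Nearest whole frame: 110598.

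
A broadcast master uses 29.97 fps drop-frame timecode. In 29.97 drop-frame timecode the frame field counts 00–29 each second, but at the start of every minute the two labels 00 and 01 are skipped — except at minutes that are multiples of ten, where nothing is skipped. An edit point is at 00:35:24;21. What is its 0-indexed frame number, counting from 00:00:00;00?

63677

Complete 10-minute blocks: 3, each 17982 frames → 53946.
Remaining 5 whole minutes in the current block: 1800 + 4 × 1798 = 8992 frames.
Within the current minute: 24 × 30 + 21 − 2 = 739 (labels ;00/;01 skipped at this minute). Total = 53946 + 8992 + 739 = 63677.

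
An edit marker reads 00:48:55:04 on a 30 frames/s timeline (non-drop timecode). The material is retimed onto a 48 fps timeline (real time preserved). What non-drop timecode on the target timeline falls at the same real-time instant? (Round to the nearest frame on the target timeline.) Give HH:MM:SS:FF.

Source frame index: (0×3600 + 48×60 + 55) × 30 + 4 = 88054.
Real time: 88054 / (30) = 44027/15 s.
Target frame: (44027/15) × (48) = 704432/5 ≈ 140886.400 → 140886.
At 48 labels/s: frame 140886 → 00:48:55:06.

00:48:55:06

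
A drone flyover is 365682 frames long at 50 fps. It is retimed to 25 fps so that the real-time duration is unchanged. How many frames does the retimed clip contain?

Target frames = source frames × (target rate / source rate) = 365682 × (25)/(50) = 365682 × 1/2 = 182841.

182841 frames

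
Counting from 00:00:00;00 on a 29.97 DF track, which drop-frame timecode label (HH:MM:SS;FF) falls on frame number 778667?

Each 10-minute DF block holds 10 × 60 × 30 − 9 × 2 = 17982 frames. 778667 ÷ 17982 → 43 full blocks, remainder 5441.
Within the partial block the first minute is 1800 frames and each further minute 1798, so 3 further minute boundaries passed. Total skipped labels = 18 × 43 + 2 × 3 = 780.
Non-drop label index = 778667 + 780 = 779447; at 30 labels/s that is 07:13:01:17, i.e. DF 07:13:01;17.

07:13:01;17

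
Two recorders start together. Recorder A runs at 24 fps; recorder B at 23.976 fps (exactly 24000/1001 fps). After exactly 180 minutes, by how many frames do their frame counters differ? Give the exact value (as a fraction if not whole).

259200/1001 frames

180 min = 10800 s.
A emits 24 × 10800 = 259200 frames; B emits 24000/1001 × 10800 = 259200000/1001.
Difference = 259200/1001 frames (≈ 258.9411); B is behind A.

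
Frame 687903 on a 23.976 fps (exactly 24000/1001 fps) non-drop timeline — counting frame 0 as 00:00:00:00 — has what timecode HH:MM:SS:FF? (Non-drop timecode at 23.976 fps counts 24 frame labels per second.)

687903 ÷ 24 = 28662 full seconds, remainder 15 frames.
28662 s = 7 h 57 min 42 s.
Timecode: 07:57:42:15.

07:57:42:15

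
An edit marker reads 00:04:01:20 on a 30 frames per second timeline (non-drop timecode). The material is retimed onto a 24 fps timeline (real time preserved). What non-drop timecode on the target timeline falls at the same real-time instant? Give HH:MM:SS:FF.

00:04:01:16

Source frame index: (0×3600 + 4×60 + 1) × 30 + 20 = 7250.
Real time: 7250 / (30) = 725/3 s.
Target frame: (725/3) × (24) = 5800.
At 24 labels/s: frame 5800 → 00:04:01:16.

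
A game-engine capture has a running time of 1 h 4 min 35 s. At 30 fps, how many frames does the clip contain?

1 h 4 min 35 s = 3875 s.
Frames = 3875 × 30 = 116250.

116250 frames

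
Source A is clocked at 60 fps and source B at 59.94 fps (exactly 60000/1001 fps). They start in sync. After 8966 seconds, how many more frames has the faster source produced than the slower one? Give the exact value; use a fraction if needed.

537960/1001 frames

A emits 60 × 8966 = 537960 frames; B emits 60000/1001 × 8966 = 537960000/1001.
Difference = 537960/1001 frames (≈ 537.4226); B is behind A.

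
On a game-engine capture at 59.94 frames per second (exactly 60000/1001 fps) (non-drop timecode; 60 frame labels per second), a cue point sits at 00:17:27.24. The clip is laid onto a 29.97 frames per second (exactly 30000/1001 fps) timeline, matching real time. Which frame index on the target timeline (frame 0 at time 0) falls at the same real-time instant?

frame 31422

Source frame index: (0×3600 + 17×60 + 27) × 60 + 24 = 62844.
Real time: 62844 / (60000/1001) = 5242237/5000 s.
Target frame: (5242237/5000) × (30000/1001) = 31422.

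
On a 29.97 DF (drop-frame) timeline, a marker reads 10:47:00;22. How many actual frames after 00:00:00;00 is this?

Complete 10-minute blocks: 64, each 17982 frames → 1150848.
Remaining 7 whole minutes in the current block: 1800 + 6 × 1798 = 12588 frames.
Within the current minute: 0 × 30 + 22 − 2 = 20 (labels ;00/;01 skipped at this minute). Total = 1150848 + 12588 + 20 = 1163456.

1163456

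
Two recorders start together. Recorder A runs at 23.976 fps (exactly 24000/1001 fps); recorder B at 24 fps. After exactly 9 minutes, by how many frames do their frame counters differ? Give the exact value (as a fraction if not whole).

9 min = 540 s.
A emits 24000/1001 × 540 = 12960000/1001 frames; B emits 24 × 540 = 12960.
Difference = 12960/1001 frames (≈ 12.9471); B is ahead of A.

12960/1001 frames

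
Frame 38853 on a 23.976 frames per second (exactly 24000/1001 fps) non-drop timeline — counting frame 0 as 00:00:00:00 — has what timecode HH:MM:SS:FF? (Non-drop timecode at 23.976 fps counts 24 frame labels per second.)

00:26:58:21

38853 ÷ 24 = 1618 full seconds, remainder 21 frames.
1618 s = 0 h 26 min 58 s.
Timecode: 00:26:58:21.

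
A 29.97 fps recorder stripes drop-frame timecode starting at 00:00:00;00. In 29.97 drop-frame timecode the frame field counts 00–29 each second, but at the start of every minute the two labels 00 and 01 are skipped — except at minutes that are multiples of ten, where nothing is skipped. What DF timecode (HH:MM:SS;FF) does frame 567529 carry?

Each 10-minute DF block holds 10 × 60 × 30 − 9 × 2 = 17982 frames. 567529 ÷ 17982 → 31 full blocks, remainder 10087.
Within the partial block the first minute is 1800 frames and each further minute 1798, so 5 further minute boundaries passed. Total skipped labels = 18 × 31 + 2 × 5 = 568.
Non-drop label index = 567529 + 568 = 568097; at 30 labels/s that is 05:15:36:17, i.e. DF 05:15:36;17.

05:15:36;17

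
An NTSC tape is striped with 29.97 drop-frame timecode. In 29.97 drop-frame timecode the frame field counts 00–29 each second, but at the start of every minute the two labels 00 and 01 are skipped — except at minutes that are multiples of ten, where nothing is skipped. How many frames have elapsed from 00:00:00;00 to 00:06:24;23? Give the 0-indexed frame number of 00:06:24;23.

11531

As if non-drop at 30 labels/s: (0 × 3600 + 6 × 60 + 24) × 30 + 23 = 11543.
Minute boundaries passed: 6; those not divisible by 10: 6 − 0 = 6; dropped labels = 2 × 6 = 12.
Actual frame index = 11543 − 12 = 11531.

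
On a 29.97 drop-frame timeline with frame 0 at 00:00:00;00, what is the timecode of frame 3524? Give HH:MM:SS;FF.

Ten DF minutes hold 17982 frames, so frame 3524 lies in block 0 (frames 0–17981) with 3524 frames into that block.
The block's first minute is 1800 frames and the rest 1798 each; 3524 frames reaches minute 1, so 0 × 18 + 1 × 2 = 2 labels have been skipped so far.
Adding those back, label number 3524 + 2 = 3526 at 30 labels/s is 117 s + 16 f = 0 h 1 min 57 s frame 16, i.e. 00:01:57;16.

00:01:57;16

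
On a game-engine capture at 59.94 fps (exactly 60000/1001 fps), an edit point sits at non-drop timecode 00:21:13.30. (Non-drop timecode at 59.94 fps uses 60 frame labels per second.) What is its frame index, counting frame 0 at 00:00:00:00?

Total seconds to the label: (0 × 3600 + 21 × 60 + 13) = 1273.
Frame index = 1273 × 60 + 30 = 76410.

76410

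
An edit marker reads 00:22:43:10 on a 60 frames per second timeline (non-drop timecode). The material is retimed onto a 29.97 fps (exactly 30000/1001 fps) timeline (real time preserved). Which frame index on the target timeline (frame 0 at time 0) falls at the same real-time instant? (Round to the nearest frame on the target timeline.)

Source frame index: (0×3600 + 22×60 + 43) × 60 + 10 = 81790.
Real time: 81790 / (60) = 8179/6 s.
Target frame: (8179/6) × (30000/1001) = 40895000/1001 ≈ 40854.146 → 40854.

frame 40854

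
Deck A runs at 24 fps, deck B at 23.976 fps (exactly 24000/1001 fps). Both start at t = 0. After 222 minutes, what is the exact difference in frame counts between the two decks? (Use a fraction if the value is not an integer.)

222 min = 13320 s.
A emits 24 × 13320 = 319680 frames; B emits 24000/1001 × 13320 = 319680000/1001.
Difference = 319680/1001 frames (≈ 319.3606); B is behind A.

319680/1001 frames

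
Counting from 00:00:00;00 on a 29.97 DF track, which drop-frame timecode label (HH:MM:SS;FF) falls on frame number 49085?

00:27:17;25

Ten DF minutes hold 17982 frames, so frame 49085 lies in block 2 (frames 35964–53945) with 13121 frames into that block.
The block's first minute is 1800 frames and the rest 1798 each; 13121 frames reaches minute 7, so 2 × 18 + 7 × 2 = 50 labels have been skipped so far.
Adding those back, label number 49085 + 50 = 49135 at 30 labels/s is 1637 s + 25 f = 0 h 27 min 17 s frame 25, i.e. 00:27:17;25.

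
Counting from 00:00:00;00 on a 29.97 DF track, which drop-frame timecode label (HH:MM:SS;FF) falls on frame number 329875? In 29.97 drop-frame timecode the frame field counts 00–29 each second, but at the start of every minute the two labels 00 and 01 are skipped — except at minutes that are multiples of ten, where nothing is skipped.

Each 10-minute DF block holds 10 × 60 × 30 − 9 × 2 = 17982 frames. 329875 ÷ 17982 → 18 full blocks, remainder 6199.
Within the partial block the first minute is 1800 frames and each further minute 1798, so 3 further minute boundaries passed. Total skipped labels = 18 × 18 + 2 × 3 = 330.
Non-drop label index = 329875 + 330 = 330205; at 30 labels/s that is 03:03:26:25, i.e. DF 03:03:26;25.

03:03:26;25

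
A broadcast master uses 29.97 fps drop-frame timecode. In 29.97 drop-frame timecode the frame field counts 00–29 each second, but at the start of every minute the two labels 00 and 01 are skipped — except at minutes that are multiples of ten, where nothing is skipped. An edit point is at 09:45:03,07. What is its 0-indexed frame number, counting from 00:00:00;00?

1052043

As if non-drop at 30 labels/s: (9 × 3600 + 45 × 60 + 3) × 30 + 7 = 1053097.
Minute boundaries passed: 585; those not divisible by 10: 585 − 58 = 527; dropped labels = 2 × 527 = 1054.
Actual frame index = 1053097 − 1054 = 1052043.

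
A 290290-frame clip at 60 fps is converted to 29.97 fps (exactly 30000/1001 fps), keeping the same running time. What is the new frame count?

145000 frames

Target frames = source frames × (target rate / source rate) = 290290 × (30000/1001)/(60) = 290290 × 500/1001 = 145000.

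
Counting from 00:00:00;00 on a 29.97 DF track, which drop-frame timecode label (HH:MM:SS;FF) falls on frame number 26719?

Ten DF minutes hold 17982 frames, so frame 26719 lies in block 1 (frames 17982–35963) with 8737 frames into that block.
The block's first minute is 1800 frames and the rest 1798 each; 8737 frames reaches minute 4, so 1 × 18 + 4 × 2 = 26 labels have been skipped so far.
Adding those back, label number 26719 + 26 = 26745 at 30 labels/s is 891 s + 15 f = 0 h 14 min 51 s frame 15, i.e. 00:14:51;15.

00:14:51;15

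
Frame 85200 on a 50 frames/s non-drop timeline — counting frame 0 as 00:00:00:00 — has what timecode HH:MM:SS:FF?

00:28:24:00

85200 ÷ 50 = 1704 full seconds, remainder 0 frames.
1704 s = 0 h 28 min 24 s.
Timecode: 00:28:24:00.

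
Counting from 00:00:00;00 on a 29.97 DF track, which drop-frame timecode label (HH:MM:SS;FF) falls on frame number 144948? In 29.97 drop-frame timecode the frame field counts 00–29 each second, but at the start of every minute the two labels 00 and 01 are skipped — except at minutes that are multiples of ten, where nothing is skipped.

01:20:36;12

Each 10-minute DF block holds 10 × 60 × 30 − 9 × 2 = 17982 frames. 144948 ÷ 17982 → 8 full blocks, remainder 1092.
Within the partial block the first minute is 1800 frames and each further minute 1798, so 0 further minute boundaries passed. Total skipped labels = 18 × 8 + 2 × 0 = 144.
Non-drop label index = 144948 + 144 = 145092; at 30 labels/s that is 01:20:36:12, i.e. DF 01:20:36;12.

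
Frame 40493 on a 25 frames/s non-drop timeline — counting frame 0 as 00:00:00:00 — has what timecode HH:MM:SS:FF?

40493 ÷ 25 = 1619 full seconds, remainder 18 frames.
1619 s = 0 h 26 min 59 s.
Timecode: 00:26:59:18.

00:26:59:18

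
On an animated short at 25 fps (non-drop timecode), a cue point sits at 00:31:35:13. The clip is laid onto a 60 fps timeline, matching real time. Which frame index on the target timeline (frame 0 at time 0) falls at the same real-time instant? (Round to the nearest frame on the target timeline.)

frame 113731

Source frame index: (0×3600 + 31×60 + 35) × 25 + 13 = 47388.
Real time: 47388 / (25) = 47388/25 s.
Target frame: (47388/25) × (60) = 568656/5 ≈ 113731.200 → 113731.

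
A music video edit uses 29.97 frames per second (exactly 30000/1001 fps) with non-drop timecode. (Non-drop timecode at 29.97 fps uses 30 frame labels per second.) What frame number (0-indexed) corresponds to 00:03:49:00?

frame 6870

Total seconds to the label: (0 × 3600 + 3 × 60 + 49) = 229.
Frame index = 229 × 30 + 0 = 6870.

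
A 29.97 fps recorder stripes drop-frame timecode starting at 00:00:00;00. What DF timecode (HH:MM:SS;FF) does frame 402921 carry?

03:44:04;05

Each 10-minute DF block holds 10 × 60 × 30 − 9 × 2 = 17982 frames. 402921 ÷ 17982 → 22 full blocks, remainder 7317.
Within the partial block the first minute is 1800 frames and each further minute 1798, so 4 further minute boundaries passed. Total skipped labels = 18 × 22 + 2 × 4 = 404.
Non-drop label index = 402921 + 404 = 403325; at 30 labels/s that is 03:44:04:05, i.e. DF 03:44:04;05.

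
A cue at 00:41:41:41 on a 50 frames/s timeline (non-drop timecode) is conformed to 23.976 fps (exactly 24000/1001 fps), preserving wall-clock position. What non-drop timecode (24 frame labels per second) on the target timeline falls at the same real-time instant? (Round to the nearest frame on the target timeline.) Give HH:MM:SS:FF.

Source frame index: (0×3600 + 41×60 + 41) × 50 + 41 = 125091.
Real time: 125091 / (50) = 125091/50 s.
Target frame: (125091/50) × (24000/1001) = 60043680/1001 ≈ 59983.696 → 59984.
At 24 labels/s: frame 59984 → 00:41:39:08.

00:41:39:08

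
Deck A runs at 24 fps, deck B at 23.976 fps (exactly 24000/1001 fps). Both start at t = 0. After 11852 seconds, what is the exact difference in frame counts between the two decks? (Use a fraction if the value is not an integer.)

A emits 24 × 11852 = 284448 frames; B emits 24000/1001 × 11852 = 284448000/1001.
Difference = 284448/1001 frames (≈ 284.1638); B is behind A.

284448/1001 frames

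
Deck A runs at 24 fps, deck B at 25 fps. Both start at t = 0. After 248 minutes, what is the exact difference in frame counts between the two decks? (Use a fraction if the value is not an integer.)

248 min = 14880 s.
A emits 24 × 14880 = 357120 frames; B emits 25 × 14880 = 372000.
Difference = 14880 frames; B is ahead of A.

14880 frames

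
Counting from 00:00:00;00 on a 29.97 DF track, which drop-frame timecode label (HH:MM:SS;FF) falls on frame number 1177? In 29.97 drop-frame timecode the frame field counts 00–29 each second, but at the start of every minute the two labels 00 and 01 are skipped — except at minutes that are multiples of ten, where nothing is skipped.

Ten DF minutes hold 17982 frames, so frame 1177 lies in block 0 (frames 0–17981) with 1177 frames into that block.
The block's first minute is 1800 frames and the rest 1798 each; 1177 frames reaches minute 0, so 0 × 18 + 0 × 2 = 0 labels have been skipped so far.
Adding those back, label number 1177 + 0 = 1177 at 30 labels/s is 39 s + 7 f = 0 h 0 min 39 s frame 7, i.e. 00:00:39;07.

00:00:39;07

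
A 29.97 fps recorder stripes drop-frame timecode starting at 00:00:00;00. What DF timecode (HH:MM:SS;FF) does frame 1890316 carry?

Each 10-minute DF block holds 10 × 60 × 30 − 9 × 2 = 17982 frames. 1890316 ÷ 17982 → 105 full blocks, remainder 2206.
Within the partial block the first minute is 1800 frames and each further minute 1798, so 1 further minute boundary passed. Total skipped labels = 18 × 105 + 2 × 1 = 1892.
Non-drop label index = 1890316 + 1892 = 1892208; at 30 labels/s that is 17:31:13:18, i.e. DF 17:31:13;18.

17:31:13;18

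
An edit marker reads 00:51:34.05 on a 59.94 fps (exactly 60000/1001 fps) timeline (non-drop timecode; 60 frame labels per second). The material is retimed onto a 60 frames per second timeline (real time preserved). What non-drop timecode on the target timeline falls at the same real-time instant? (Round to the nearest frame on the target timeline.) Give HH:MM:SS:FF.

00:51:37:11

Source frame index: (0×3600 + 51×60 + 34) × 60 + 5 = 185645.
Real time: 185645 / (60000/1001) = 37166129/12000 s.
Target frame: (37166129/12000) × (60) = 37166129/200 ≈ 185830.645 → 185831.
At 60 labels/s: frame 185831 → 00:51:37:11.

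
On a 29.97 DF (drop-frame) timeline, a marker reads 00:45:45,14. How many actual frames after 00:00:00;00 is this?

As if non-drop at 30 labels/s: (0 × 3600 + 45 × 60 + 45) × 30 + 14 = 82364.
Minute boundaries passed: 45; those not divisible by 10: 45 − 4 = 41; dropped labels = 2 × 41 = 82.
Actual frame index = 82364 − 82 = 82282.

82282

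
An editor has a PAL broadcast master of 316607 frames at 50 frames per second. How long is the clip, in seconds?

Running time = 316607 / (50) = 6332.14 s.

6332.14 seconds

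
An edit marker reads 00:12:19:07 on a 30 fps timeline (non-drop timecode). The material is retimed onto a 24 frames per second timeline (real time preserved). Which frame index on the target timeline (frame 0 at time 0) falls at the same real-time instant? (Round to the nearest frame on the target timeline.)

Source frame index: (0×3600 + 12×60 + 19) × 30 + 7 = 22177.
Real time: 22177 / (30) = 22177/30 s.
Target frame: (22177/30) × (24) = 88708/5 ≈ 17741.600 → 17742.

frame 17742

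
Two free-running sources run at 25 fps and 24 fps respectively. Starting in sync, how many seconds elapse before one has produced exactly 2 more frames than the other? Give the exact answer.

The gap grows by |24 − 25| = 1 frame per second.
Time for a 2-frame gap: 2 ÷ (1) = 2 s.

2 seconds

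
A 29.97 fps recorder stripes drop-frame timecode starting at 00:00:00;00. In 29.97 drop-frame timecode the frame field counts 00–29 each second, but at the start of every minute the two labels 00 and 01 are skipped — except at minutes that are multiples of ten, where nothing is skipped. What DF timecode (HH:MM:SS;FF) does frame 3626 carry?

Each 10-minute DF block holds 10 × 60 × 30 − 9 × 2 = 17982 frames. 3626 ÷ 17982 → 0 full blocks, remainder 3626.
Within the partial block the first minute is 1800 frames and each further minute 1798, so 2 further minute boundaries passed. Total skipped labels = 18 × 0 + 2 × 2 = 4.
Non-drop label index = 3626 + 4 = 3630; at 30 labels/s that is 00:02:01:00, i.e. DF 00:02:01;00.

00:02:01;00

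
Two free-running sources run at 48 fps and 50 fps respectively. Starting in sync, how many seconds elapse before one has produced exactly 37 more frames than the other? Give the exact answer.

18.5 seconds

The gap grows by |50 − 48| = 2 frames per second.
Time for a 37-frame gap: 37 ÷ (2) = 18.5 s.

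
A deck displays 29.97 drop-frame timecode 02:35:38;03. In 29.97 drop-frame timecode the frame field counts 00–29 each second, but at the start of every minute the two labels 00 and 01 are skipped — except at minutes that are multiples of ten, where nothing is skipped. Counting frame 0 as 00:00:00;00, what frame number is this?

As if non-drop at 30 labels/s: (2 × 3600 + 35 × 60 + 38) × 30 + 3 = 280143.
Minute boundaries passed: 155; those not divisible by 10: 155 − 15 = 140; dropped labels = 2 × 140 = 280.
Actual frame index = 280143 − 280 = 279863.

279863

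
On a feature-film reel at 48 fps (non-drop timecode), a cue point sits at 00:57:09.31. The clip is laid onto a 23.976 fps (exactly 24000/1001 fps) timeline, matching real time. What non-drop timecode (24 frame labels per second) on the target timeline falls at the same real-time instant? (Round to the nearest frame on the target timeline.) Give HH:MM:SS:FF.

00:57:06:05

Source frame index: (0×3600 + 57×60 + 9) × 48 + 31 = 164623.
Real time: 164623 / (48) = 164623/48 s.
Target frame: (164623/48) × (24000/1001) = 82311500/1001 ≈ 82229.271 → 82229.
At 24 labels/s: frame 82229 → 00:57:06:05.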